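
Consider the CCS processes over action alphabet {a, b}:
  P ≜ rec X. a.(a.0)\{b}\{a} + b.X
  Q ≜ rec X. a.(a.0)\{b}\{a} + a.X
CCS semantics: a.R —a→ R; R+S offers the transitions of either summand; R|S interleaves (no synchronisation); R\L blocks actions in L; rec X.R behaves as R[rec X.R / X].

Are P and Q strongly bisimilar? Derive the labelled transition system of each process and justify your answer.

Reachable graph of P (2 states):
  m0 = rec X. a.(a.0)\{b}\{a} + b.X ⊢ --a--▸ m1, --b--▸ m0
  m1 = (a.0)\{b}\{a} ⊢ deadlocked
Reachable graph of Q (2 states):
  n0 = rec X. a.(a.0)\{b}\{a} + a.X ⊢ --a--▸ n0, --a--▸ n1
  n1 = (a.0)\{b}\{a} ⊢ deadlocked
Partition-refinement fixed point:
  B0 = {m0}
  B1 = {m1, n1}
  B2 = {n0}
m0 ∈ B0, n0 ∈ B2 → different blocks

NO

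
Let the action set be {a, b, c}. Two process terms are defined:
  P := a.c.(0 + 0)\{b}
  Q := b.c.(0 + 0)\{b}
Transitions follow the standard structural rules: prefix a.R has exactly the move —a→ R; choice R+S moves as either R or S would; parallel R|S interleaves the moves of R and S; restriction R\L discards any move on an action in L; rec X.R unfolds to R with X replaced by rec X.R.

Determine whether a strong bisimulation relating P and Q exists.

P ≁ Q

Reachable graph of P (3 states):
  p0 = a.c.(0 + 0)\{b} :: —a→ p1
  p1 = c.(0 + 0)\{b} :: —c→ p2
  p2 = (0 + 0)\{b} :: deadlocked
Reachable graph of Q (3 states):
  q0 = b.c.(0 + 0)\{b} :: —b→ q1
  q1 = c.(0 + 0)\{b} :: —c→ q2
  q2 = (0 + 0)\{b} :: deadlocked
Bisimilarity quotient blocks:
  B0 = {p0}
  B1 = {p1, q1}
  B2 = {p2, q2}
  B3 = {q0}
p0 ∈ B0, q0 ∈ B3 → different blocks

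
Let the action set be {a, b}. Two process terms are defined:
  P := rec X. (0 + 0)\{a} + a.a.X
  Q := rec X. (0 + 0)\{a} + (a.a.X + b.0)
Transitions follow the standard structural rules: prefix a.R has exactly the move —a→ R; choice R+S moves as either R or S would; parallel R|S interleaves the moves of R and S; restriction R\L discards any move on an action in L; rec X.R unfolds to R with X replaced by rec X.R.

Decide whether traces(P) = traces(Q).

traces(P) ≠ traces(Q) — witness ⟨b⟩

P's transition system — 2 states:
  m0 = rec X. (0 + 0)\{a} + a.a.X | —a→ m1
  m1 = a.(rec X. (0 + 0)\{a} + a.a.X) | —a→ m0
Q's transition system — 3 states:
  n0 = rec X. (0 + 0)\{a} + (a.a.X + b.0) | —a→ n1, —b→ n2
  n1 = a.(rec X. (0 + 0)\{a} + (a.a.X + b.0)) | —a→ n0
  n2 = 0 | ∅
Executing b from Q (initial set {n0}):
  step 1 (b): {n2}
  ✓ Q
Executing b from P (initial set {m0}):
  step 1 (b): ∅  — P cannot continue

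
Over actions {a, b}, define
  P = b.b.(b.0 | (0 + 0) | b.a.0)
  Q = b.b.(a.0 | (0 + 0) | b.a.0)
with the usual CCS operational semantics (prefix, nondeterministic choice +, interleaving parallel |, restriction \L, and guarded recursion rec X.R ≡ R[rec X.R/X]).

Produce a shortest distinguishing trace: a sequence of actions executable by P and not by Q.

bbbb

P's transition system — 8 states:
  s0 = b.b.(b.0 | (0 + 0) | b.a.0) ⊢ -b-> s1
  s1 = b.(b.0 | (0 + 0) | b.a.0) ⊢ -b-> s2
  s2 = b.0 | (0 + 0) | b.a.0 ⊢ -b-> s3, -b-> s4
  s3 = 0 | (0 + 0) | b.a.0 ⊢ -b-> s5
  s4 = b.0 | (0 + 0) | a.0 ⊢ -a-> s6, -b-> s5
  s5 = 0 | (0 + 0) | a.0 ⊢ -a-> s7
  s6 = b.0 | (0 + 0) | 0 ⊢ -b-> s7
  s7 = 0 | (0 + 0) | 0 ⊢ deadlocked
Q's transition system — 8 states:
  t0 = b.b.(a.0 | (0 + 0) | b.a.0) ⊢ -b-> t1
  t1 = b.(a.0 | (0 + 0) | b.a.0) ⊢ -b-> t2
  t2 = a.0 | (0 + 0) | b.a.0 ⊢ -a-> t3, -b-> t4
  t3 = 0 | (0 + 0) | b.a.0 ⊢ -b-> t5
  t4 = a.0 | (0 + 0) | a.0 ⊢ -a-> t5, -a-> t6
  t5 = 0 | (0 + 0) | a.0 ⊢ -a-> t7
  t6 = a.0 | (0 + 0) | 0 ⊢ -a-> t7
  t7 = 0 | (0 + 0) | 0 ⊢ deadlocked
Executing bbbb from P (initial set {s0}):
  after b @ step 1: {s1}
  after b @ step 2: {s2}
  after b @ step 3: {s3, s4}
  after b @ step 4: {s5}
  ✓ P
Executing bbbb from Q (initial set {t0}):
  after b @ step 1: {t1}
  after b @ step 2: {t2}
  after b @ step 3: {t4}
  after b @ step 4: ∅ (Q stuck)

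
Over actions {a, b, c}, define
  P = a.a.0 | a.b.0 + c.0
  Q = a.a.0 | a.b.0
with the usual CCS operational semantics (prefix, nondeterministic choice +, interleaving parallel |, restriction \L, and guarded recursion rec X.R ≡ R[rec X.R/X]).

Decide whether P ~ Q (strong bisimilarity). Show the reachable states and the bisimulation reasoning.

not bisimilar

Reachable graph of P (10 states):
  m0 = a.a.0 | a.b.0 + c.0 :: =a=> m1, =a=> m2, =c=> m3
  m1 = a.0 | a.b.0 :: =a=> m4, =a=> m5
  m2 = a.a.0 | b.0 :: =a=> m5, =b=> m6
  m3 = 0 :: (no moves)
  m4 = 0 | a.b.0 :: =a=> m7
  m5 = a.0 | b.0 :: =a=> m7, =b=> m8
  m6 = a.a.0 | 0 :: =a=> m8
  m7 = 0 | b.0 :: =b=> m9
  m8 = a.0 | 0 :: =a=> m9
  m9 = 0 | 0 :: (no moves)
Reachable graph of Q (9 states):
  n0 = a.a.0 | a.b.0 :: =a=> n1, =a=> n2
  n1 = a.0 | a.b.0 :: =a=> n3, =a=> n4
  n2 = a.a.0 | b.0 :: =a=> n4, =b=> n5
  n3 = 0 | a.b.0 :: =a=> n6
  n4 = a.0 | b.0 :: =a=> n6, =b=> n7
  n5 = a.a.0 | 0 :: =a=> n7
  n6 = 0 | b.0 :: =b=> n8
  n7 = a.0 | 0 :: =a=> n8
  n8 = 0 | 0 :: (no moves)
Partition-refinement fixed point:
  B0 = {m0}
  B1 = {m2, n2}
  B2 = {m5, n4}
  B3 = {m7, n6}
  B4 = {m3, m9, n8}
  B5 = {m8, n7}
  B6 = {m6, n5}
  B7 = {m1, n1}
  B8 = {m4, n3}
  B9 = {n0}
m0 ∈ B0, n0 ∈ B9 → different blocks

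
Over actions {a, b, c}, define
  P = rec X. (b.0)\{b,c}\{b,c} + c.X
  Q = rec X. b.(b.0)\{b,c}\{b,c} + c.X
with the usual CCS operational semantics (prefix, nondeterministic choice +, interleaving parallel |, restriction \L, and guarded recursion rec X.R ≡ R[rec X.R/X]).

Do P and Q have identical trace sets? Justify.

LTS(P): 1 reachable states
  s0 = rec X. (b.0)\{b,c}\{b,c} + c.X ⊢ -c-> s0
LTS(Q): 2 reachable states
  t0 = rec X. b.(b.0)\{b,c}\{b,c} + c.X ⊢ -b-> t1, -c-> t0
  t1 = (b.0)\{b,c}\{b,c} ⊢ stopped
Trace ⟨b⟩ through Q, begin at {t0}:
  step 1 (b): {t1}
  — Q admits the full trace.
Trace ⟨b⟩ through P, begin at {s0}:
  step 1 (b): ∅ (P stuck)

NO — witness ⟨b⟩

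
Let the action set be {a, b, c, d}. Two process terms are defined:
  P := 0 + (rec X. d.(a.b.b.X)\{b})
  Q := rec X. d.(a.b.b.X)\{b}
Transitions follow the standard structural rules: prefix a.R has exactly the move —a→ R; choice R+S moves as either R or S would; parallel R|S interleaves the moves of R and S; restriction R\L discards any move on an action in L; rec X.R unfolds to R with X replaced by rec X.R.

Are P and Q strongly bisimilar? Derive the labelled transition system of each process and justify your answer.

LTS(P): 3 reachable states
  p0 = 0 + (rec X. d.(a.b.b.X)\{b}) → ··d··> p1
  p1 = (a.b.b.(rec X. d.(a.b.b.X)\{b}))\{b} → ··a··> p2
  p2 = (b.b.(rec X. d.(a.b.b.X)\{b}))\{b} → (no moves)
LTS(Q): 3 reachable states
  q0 = rec X. d.(a.b.b.X)\{b} → ··d··> q1
  q1 = (a.b.b.(rec X. d.(a.b.b.X)\{b}))\{b} → ··a··> q2
  q2 = (b.b.(rec X. d.(a.b.b.X)\{b}))\{b} → (no moves)
Partition-refinement fixed point:
  B0 = {p0, q0}
  B1 = {p1, q1}
  B2 = {p2, q2}
p0 ∈ B0, q0 ∈ B0 → same block

P ~ Q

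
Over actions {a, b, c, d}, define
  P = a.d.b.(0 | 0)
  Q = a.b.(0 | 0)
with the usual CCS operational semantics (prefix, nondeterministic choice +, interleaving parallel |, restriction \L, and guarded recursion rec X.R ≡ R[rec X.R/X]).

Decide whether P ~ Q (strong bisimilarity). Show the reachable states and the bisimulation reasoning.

not bisimilar

LTS(P): 4 reachable states
  m0 = a.d.b.(0 | 0) | ··a··> m1
  m1 = d.b.(0 | 0) | ··d··> m2
  m2 = b.(0 | 0) | ··b··> m3
  m3 = 0 | 0 | ∅
LTS(Q): 3 reachable states
  n0 = a.b.(0 | 0) | ··a··> n1
  n1 = b.(0 | 0) | ··b··> n2
  n2 = 0 | 0 | ∅
Partition-refinement fixed point:
  B0 = {m0}
  B1 = {m1}
  B2 = {m2, n1}
  B3 = {m3, n2}
  B4 = {n0}
m0 ∈ B0, n0 ∈ B4 → different blocks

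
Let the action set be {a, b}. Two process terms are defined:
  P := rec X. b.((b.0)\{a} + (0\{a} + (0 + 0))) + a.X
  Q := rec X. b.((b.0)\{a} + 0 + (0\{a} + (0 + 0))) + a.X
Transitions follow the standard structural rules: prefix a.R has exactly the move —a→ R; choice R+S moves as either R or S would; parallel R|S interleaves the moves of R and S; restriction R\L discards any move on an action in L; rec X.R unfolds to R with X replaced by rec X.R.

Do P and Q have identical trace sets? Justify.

P's transition system — 3 states:
  p0 = rec X. b.((b.0)\{a} + (0\{a} + (0 + 0))) + a.X → -a-> p0, -b-> p1
  p1 = (b.0)\{a} + (0\{a} + (0 + 0)) → -b-> p2
  p2 = 0\{a} → ∅
Q's transition system — 3 states:
  q0 = rec X. b.((b.0)\{a} + 0 + (0\{a} + (0 + 0))) + a.X → -a-> q0, -b-> q1
  q1 = (b.0)\{a} + 0 + (0\{a} + (0 + 0)) → -b-> q2
  q2 = 0\{a} → ∅
Coarsest stable partition (strong bisimilarity classes):
  B0 = {p0, q0}
  B1 = {p1, q1}
  B2 = {p2, q2}
p0 ∈ B0, q0 ∈ B0 → same block
Bisimilar ⇒ trace-equivalent.

traces(P) = traces(Q)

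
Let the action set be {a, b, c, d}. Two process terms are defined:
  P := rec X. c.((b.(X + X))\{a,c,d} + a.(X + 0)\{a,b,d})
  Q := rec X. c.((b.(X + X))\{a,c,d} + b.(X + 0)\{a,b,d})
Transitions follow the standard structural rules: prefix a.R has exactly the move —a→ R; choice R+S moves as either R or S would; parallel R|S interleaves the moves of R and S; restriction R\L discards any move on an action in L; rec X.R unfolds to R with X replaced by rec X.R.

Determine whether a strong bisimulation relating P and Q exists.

not bisimilar

Reachable graph of P (5 states):
  u0 = rec X. c.((b.(X + X))\{a,c,d} + a.(X + 0)\{a,b,d}) ⊢ —c→ u1
  u1 = (b.((rec X. c.((b.(X + X))\{a,c,d} + a.(X + 0)\{a,b,d})) + (rec X. c.((b.(X + X))\{a,c,d} + a.(X + 0)\{a,b,d}))))\{a,c,d} + a.((rec X. c.((b.(X + X))\{a,c,d} + a.(X + 0)\{a,b,d})) + 0)\{a,b,d} ⊢ —a→ u2, —b→ u3
  u2 = ((rec X. c.((b.(X + X))\{a,c,d} + a.(X + 0)\{a,b,d})) + 0)\{a,b,d} ⊢ —c→ u4
  u3 = ((rec X. c.((b.(X + X))\{a,c,d} + a.(X + 0)\{a,b,d})) + (rec X. c.((b.(X + X))\{a,c,d} + a.(X + 0)\{a,b,d})))\{a,c,d} ⊢ stopped
  u4 = ((b.((rec X. c.((b.(X + X))\{a,c,d} + a.(X + 0)\{a,b,d})) + (rec X. c.((b.(X + X))\{a,c,d} + a.(X + 0)\{a,b,d}))))\{a,c,d} + a.((rec X. c.((b.(X + X))\{a,c,d} + a.(X + 0)\{a,b,d})) + 0)\{a,b,d})\{a,b,d} ⊢ stopped
Reachable graph of Q (5 states):
  v0 = rec X. c.((b.(X + X))\{a,c,d} + b.(X + 0)\{a,b,d}) ⊢ —c→ v1
  v1 = (b.((rec X. c.((b.(X + X))\{a,c,d} + b.(X + 0)\{a,b,d})) + (rec X. c.((b.(X + X))\{a,c,d} + b.(X + 0)\{a,b,d}))))\{a,c,d} + b.((rec X. c.((b.(X + X))\{a,c,d} + b.(X + 0)\{a,b,d})) + 0)\{a,b,d} ⊢ —b→ v2, —b→ v3
  v2 = ((rec X. c.((b.(X + X))\{a,c,d} + b.(X + 0)\{a,b,d})) + (rec X. c.((b.(X + X))\{a,c,d} + b.(X + 0)\{a,b,d})))\{a,c,d} ⊢ stopped
  v3 = ((rec X. c.((b.(X + X))\{a,c,d} + b.(X + 0)\{a,b,d})) + 0)\{a,b,d} ⊢ —c→ v4
  v4 = ((b.((rec X. c.((b.(X + X))\{a,c,d} + b.(X + 0)\{a,b,d})) + (rec X. c.((b.(X + X))\{a,c,d} + b.(X + 0)\{a,b,d}))))\{a,c,d} + b.((rec X. c.((b.(X + X))\{a,c,d} + b.(X + 0)\{a,b,d})) + 0)\{a,b,d})\{a,b,d} ⊢ stopped
Bisimilarity quotient blocks:
  B0 = {u0}
  B1 = {u1}
  B2 = {u3, u4, v2, v4}
  B3 = {u2, v3}
  B4 = {v0}
  B5 = {v1}
u0 ∈ B0, v0 ∈ B4 → different blocks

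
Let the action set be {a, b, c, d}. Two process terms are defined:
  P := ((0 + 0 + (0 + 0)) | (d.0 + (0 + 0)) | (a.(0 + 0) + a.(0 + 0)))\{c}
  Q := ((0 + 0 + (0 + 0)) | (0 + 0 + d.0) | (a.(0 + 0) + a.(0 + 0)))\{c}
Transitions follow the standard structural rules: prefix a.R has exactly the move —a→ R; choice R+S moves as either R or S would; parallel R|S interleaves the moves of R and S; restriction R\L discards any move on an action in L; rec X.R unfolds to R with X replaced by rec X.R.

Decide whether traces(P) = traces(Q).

P's transition system — 4 states:
  s0 = ((0 + 0 + (0 + 0)) | (d.0 + (0 + 0)) | (a.(0 + 0) + a.(0 + 0)))\{c} ⊢ -a-> s1, -d-> s2
  s1 = ((0 + 0 + (0 + 0)) | (d.0 + (0 + 0)) | (0 + 0))\{c} ⊢ -d-> s3
  s2 = ((0 + 0 + (0 + 0)) | 0 | (a.(0 + 0) + a.(0 + 0)))\{c} ⊢ -a-> s3
  s3 = ((0 + 0 + (0 + 0)) | 0 | (0 + 0))\{c} ⊢ ∅
Q's transition system — 4 states:
  t0 = ((0 + 0 + (0 + 0)) | (0 + 0 + d.0) | (a.(0 + 0) + a.(0 + 0)))\{c} ⊢ -a-> t1, -d-> t2
  t1 = ((0 + 0 + (0 + 0)) | (0 + 0 + d.0) | (0 + 0))\{c} ⊢ -d-> t3
  t2 = ((0 + 0 + (0 + 0)) | 0 | (a.(0 + 0) + a.(0 + 0)))\{c} ⊢ -a-> t3
  t3 = ((0 + 0 + (0 + 0)) | 0 | (0 + 0))\{c} ⊢ ∅
Partition-refinement fixed point:
  B0 = {s0, t0}
  B1 = {s2, t2}
  B2 = {s3, t3}
  B3 = {s1, t1}
s0 ∈ B0, t0 ∈ B0 → same block
Bisimilar ⇒ trace-equivalent.

trace-equivalent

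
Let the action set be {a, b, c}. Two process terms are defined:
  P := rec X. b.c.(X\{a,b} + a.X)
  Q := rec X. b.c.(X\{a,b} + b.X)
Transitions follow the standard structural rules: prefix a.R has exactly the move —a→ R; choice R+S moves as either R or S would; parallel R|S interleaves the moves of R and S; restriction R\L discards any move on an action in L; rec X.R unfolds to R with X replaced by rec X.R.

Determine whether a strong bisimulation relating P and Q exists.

P's transition system — 3 states:
  m0 = rec X. b.c.(X\{a,b} + a.X) has moves ··b··> m1
  m1 = c.((rec X. b.c.(X\{a,b} + a.X))\{a,b} + a.(rec X. b.c.(X\{a,b} + a.X))) has moves ··c··> m2
  m2 = (rec X. b.c.(X\{a,b} + a.X))\{a,b} + a.(rec X. b.c.(X\{a,b} + a.X)) has moves ··a··> m0
Q's transition system — 3 states:
  n0 = rec X. b.c.(X\{a,b} + b.X) has moves ··b··> n1
  n1 = c.((rec X. b.c.(X\{a,b} + b.X))\{a,b} + b.(rec X. b.c.(X\{a,b} + b.X))) has moves ··c··> n2
  n2 = (rec X. b.c.(X\{a,b} + b.X))\{a,b} + b.(rec X. b.c.(X\{a,b} + b.X)) has moves ··b··> n0
Coarsest stable partition (strong bisimilarity classes):
  B0 = {m0}
  B1 = {m1}
  B2 = {m2}
  B3 = {n0}
  B4 = {n1}
  B5 = {n2}
m0 ∈ B0, n0 ∈ B3 → different blocks

not bisimilar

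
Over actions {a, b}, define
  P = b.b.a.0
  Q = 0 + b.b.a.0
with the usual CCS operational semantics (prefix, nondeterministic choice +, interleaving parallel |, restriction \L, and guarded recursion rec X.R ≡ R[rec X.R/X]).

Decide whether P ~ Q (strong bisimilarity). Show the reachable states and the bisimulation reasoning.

LTS(P): 4 reachable states
  m0 = b.b.a.0 :: -b-> m1
  m1 = b.a.0 :: -b-> m2
  m2 = a.0 :: -a-> m3
  m3 = 0 :: ∅
LTS(Q): 4 reachable states
  n0 = 0 + b.b.a.0 :: -b-> n1
  n1 = b.a.0 :: -b-> n2
  n2 = a.0 :: -a-> n3
  n3 = 0 :: ∅
Coarsest stable partition (strong bisimilarity classes):
  B0 = {m0, n0}
  B1 = {m1, n1}
  B2 = {m2, n2}
  B3 = {m3, n3}
m0 ∈ B0, n0 ∈ B0 → same block

P ~ Q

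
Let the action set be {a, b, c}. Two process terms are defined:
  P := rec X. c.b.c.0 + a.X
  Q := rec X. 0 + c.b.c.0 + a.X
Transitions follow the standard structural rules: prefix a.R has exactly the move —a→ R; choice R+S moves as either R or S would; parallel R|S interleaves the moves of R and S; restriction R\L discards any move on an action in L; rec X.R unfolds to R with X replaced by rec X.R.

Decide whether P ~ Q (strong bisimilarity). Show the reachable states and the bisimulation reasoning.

bisimilar

LTS(P): 4 reachable states
  u0 = rec X. c.b.c.0 + a.X ⊢ =a=> u0, =c=> u1
  u1 = b.c.0 ⊢ =b=> u2
  u2 = c.0 ⊢ =c=> u3
  u3 = 0 ⊢ (no moves)
LTS(Q): 4 reachable states
  v0 = rec X. 0 + c.b.c.0 + a.X ⊢ =a=> v0, =c=> v1
  v1 = b.c.0 ⊢ =b=> v2
  v2 = c.0 ⊢ =c=> v3
  v3 = 0 ⊢ (no moves)
Coarsest stable partition (strong bisimilarity classes):
  B0 = {u0, v0}
  B1 = {u1, v1}
  B2 = {u2, v2}
  B3 = {u3, v3}
u0 ∈ B0, v0 ∈ B0 → same block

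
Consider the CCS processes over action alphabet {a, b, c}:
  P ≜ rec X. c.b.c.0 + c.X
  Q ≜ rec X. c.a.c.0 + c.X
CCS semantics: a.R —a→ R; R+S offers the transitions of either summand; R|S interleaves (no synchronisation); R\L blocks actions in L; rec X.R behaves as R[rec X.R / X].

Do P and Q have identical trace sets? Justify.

P's transition system — 4 states:
  u0 = rec X. c.b.c.0 + c.X ⊢ =c=> u0, =c=> u1
  u1 = b.c.0 ⊢ =b=> u2
  u2 = c.0 ⊢ =c=> u3
  u3 = 0 ⊢ (no moves)
Q's transition system — 4 states:
  v0 = rec X. c.a.c.0 + c.X ⊢ =c=> v0, =c=> v1
  v1 = a.c.0 ⊢ =a=> v2
  v2 = c.0 ⊢ =c=> v3
  v3 = 0 ⊢ (no moves)
Executing cb from P (initial set {u0}):
  step 1 (c): {u0, u1}
  step 2 (b): {u2}
  P completes σ.
Executing cb from Q (initial set {v0}):
  step 1 (c): {v0, v1}
  step 2 (b): no successor for Q

traces(P) ≠ traces(Q) — witness ⟨cb⟩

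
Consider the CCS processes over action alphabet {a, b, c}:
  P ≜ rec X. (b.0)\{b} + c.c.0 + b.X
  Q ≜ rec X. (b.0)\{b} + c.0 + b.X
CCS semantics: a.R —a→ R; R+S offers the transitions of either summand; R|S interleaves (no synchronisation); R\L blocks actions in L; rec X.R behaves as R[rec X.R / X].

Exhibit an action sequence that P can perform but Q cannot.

P's transition system — 3 states:
  p0 = rec X. (b.0)\{b} + c.c.0 + b.X has moves =b=> p0, =c=> p1
  p1 = c.0 has moves =c=> p2
  p2 = 0 has moves deadlocked
Q's transition system — 2 states:
  q0 = rec X. (b.0)\{b} + c.0 + b.X has moves =b=> q0, =c=> q1
  q1 = 0 has moves deadlocked
Trace ⟨cc⟩ through P, begin at {p0}:
  after c @ step 1: {p1}
  after c @ step 2: {p2}
  P completes σ.
Trace ⟨cc⟩ through Q, begin at {q0}:
  after c @ step 1: {q1}
  after c @ step 2: ∅ (Q stuck)

cc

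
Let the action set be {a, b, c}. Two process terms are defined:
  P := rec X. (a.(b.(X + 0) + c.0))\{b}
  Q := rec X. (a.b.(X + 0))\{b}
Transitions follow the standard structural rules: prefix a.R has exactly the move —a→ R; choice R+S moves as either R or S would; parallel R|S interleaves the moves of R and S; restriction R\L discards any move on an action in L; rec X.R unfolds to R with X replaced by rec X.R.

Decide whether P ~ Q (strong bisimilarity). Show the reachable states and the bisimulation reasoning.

LTS(P): 3 reachable states
  p0 = rec X. (a.(b.(X + 0) + c.0))\{b} | --a--▸ p1
  p1 = (b.((rec X. (a.(b.(X + 0) + c.0))\{b}) + 0) + c.0)\{b} | --c--▸ p2
  p2 = 0\{b} | stopped
LTS(Q): 2 reachable states
  q0 = rec X. (a.b.(X + 0))\{b} | --a--▸ q1
  q1 = (b.((rec X. (a.b.(X + 0))\{b}) + 0))\{b} | stopped
Coarsest stable partition (strong bisimilarity classes):
  B0 = {p0}
  B1 = {p1}
  B2 = {p2, q1}
  B3 = {q0}
p0 ∈ B0, q0 ∈ B3 → different blocks

not bisimilar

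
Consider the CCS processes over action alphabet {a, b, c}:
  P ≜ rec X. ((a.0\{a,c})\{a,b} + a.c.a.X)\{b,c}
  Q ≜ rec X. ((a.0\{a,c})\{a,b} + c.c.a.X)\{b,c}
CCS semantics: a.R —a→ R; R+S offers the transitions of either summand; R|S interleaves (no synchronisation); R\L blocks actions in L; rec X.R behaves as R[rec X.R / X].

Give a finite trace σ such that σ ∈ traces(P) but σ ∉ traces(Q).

Reachable graph of P (2 states):
  m0 = rec X. ((a.0\{a,c})\{a,b} + a.c.a.X)\{b,c} | =a=> m1
  m1 = (c.a.(rec X. ((a.0\{a,c})\{a,b} + a.c.a.X)\{b,c}))\{b,c} | ∅
Reachable graph of Q (1 states):
  n0 = rec X. ((a.0\{a,c})\{a,b} + c.c.a.X)\{b,c} | ∅
Trace ⟨a⟩ through P, begin at {m0}:
  [1] a ⇒ {m1}
  — P admits the full trace.
Trace ⟨a⟩ through Q, begin at {n0}:
  [1] a ⇒ ∅ (Q stuck)

a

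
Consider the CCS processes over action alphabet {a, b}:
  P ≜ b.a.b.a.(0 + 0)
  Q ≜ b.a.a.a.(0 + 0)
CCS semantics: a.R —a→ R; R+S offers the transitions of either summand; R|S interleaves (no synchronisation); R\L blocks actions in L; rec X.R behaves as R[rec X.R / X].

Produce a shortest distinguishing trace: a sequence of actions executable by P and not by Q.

LTS(P): 5 reachable states
  s0 = b.a.b.a.(0 + 0) :: ··b··> s1
  s1 = a.b.a.(0 + 0) :: ··a··> s2
  s2 = b.a.(0 + 0) :: ··b··> s3
  s3 = a.(0 + 0) :: ··a··> s4
  s4 = 0 + 0 :: deadlocked
LTS(Q): 5 reachable states
  t0 = b.a.a.a.(0 + 0) :: ··b··> t1
  t1 = a.a.a.(0 + 0) :: ··a··> t2
  t2 = a.a.(0 + 0) :: ··a··> t3
  t3 = a.(0 + 0) :: ··a··> t4
  t4 = 0 + 0 :: deadlocked
Run σ = ⟨bab⟩ on P: start {s0}
  [1] b ⇒ {s1}
  [2] a ⇒ {s2}
  [3] b ⇒ {s3}
  — P admits the full trace.
Run σ = ⟨bab⟩ on Q: start {t0}
  [1] b ⇒ {t1}
  [2] a ⇒ {t2}
  [3] b ⇒ no successor for Q

bab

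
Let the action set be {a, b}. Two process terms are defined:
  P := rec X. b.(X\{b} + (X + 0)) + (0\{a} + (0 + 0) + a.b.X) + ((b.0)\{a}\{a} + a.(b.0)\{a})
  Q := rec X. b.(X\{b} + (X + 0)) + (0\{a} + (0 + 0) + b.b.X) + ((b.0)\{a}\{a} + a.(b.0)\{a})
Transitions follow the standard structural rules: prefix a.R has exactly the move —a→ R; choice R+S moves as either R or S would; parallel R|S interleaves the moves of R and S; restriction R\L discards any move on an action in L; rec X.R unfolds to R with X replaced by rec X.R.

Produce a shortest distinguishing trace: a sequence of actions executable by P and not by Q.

aba

LTS(P): 8 reachable states
  s0 = rec X. b.(X\{b} + (X + 0)) + (0\{a} + (0 + 0) + a.b.X) + ((b.0)\{a}\{a} + a.(b.0)\{a}) → —a→ s1, —a→ s2, —b→ s3, —b→ s4
  s1 = (b.0)\{a} → —b→ s5
  s2 = b.(rec X. b.(X\{b} + (X + 0)) + (0\{a} + (0 + 0) + a.b.X) + ((b.0)\{a}\{a} + a.(b.0)\{a})) → —b→ s0
  s3 = (rec X. b.(X\{b} + (X + 0)) + (0\{a} + (0 + 0) + a.b.X) + ((b.0)\{a}\{a} + a.(b.0)\{a}))\{b} + ((rec X. b.(X\{b} + (X + 0)) + (0\{a} + (0 + 0) + a.b.X) + ((b.0)\{a}\{a} + a.(b.0)\{a})) + 0) → —a→ s1, —a→ s2, —a→ s6, —a→ s7, —b→ s3, —b→ s4
  s4 = 0\{a}\{a} → stopped
  s5 = 0\{a} → stopped
  s6 = (b.(rec X. b.(X\{b} + (X + 0)) + (0\{a} + (0 + 0) + a.b.X) + ((b.0)\{a}\{a} + a.(b.0)\{a})))\{b} → stopped
  s7 = (b.0)\{a}\{b} → stopped
LTS(Q): 7 reachable states
  t0 = rec X. b.(X\{b} + (X + 0)) + (0\{a} + (0 + 0) + b.b.X) + ((b.0)\{a}\{a} + a.(b.0)\{a}) → —a→ t1, —b→ t2, —b→ t3, —b→ t4
  t1 = (b.0)\{a} → —b→ t5
  t2 = (rec X. b.(X\{b} + (X + 0)) + (0\{a} + (0 + 0) + b.b.X) + ((b.0)\{a}\{a} + a.(b.0)\{a}))\{b} + ((rec X. b.(X\{b} + (X + 0)) + (0\{a} + (0 + 0) + b.b.X) + ((b.0)\{a}\{a} + a.(b.0)\{a})) + 0) → —a→ t1, —a→ t6, —b→ t2, —b→ t3, —b→ t4
  t3 = 0\{a}\{a} → stopped
  t4 = b.(rec X. b.(X\{b} + (X + 0)) + (0\{a} + (0 + 0) + b.b.X) + ((b.0)\{a}\{a} + a.(b.0)\{a})) → —b→ t0
  t5 = 0\{a} → stopped
  t6 = (b.0)\{a}\{b} → stopped
Trace ⟨aba⟩ through P, begin at {s0}:
  after a @ step 1: {s1, s2}
  after b @ step 2: {s0, s5}
  after a @ step 3: {s1, s2}
  ✓ P
Trace ⟨aba⟩ through Q, begin at {t0}:
  after a @ step 1: {t1}
  after b @ step 2: {t5}
  after a @ step 3: ∅  — Q cannot continue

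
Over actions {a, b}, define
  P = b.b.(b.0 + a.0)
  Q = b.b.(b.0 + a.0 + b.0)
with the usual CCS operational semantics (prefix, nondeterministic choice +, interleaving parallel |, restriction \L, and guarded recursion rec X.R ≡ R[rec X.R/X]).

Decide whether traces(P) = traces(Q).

P's transition system — 4 states:
  u0 = b.b.(b.0 + a.0) :: ··b··> u1
  u1 = b.(b.0 + a.0) :: ··b··> u2
  u2 = b.0 + a.0 :: ··a··> u3, ··b··> u3
  u3 = 0 :: ·
Q's transition system — 4 states:
  v0 = b.b.(b.0 + a.0 + b.0) :: ··b··> v1
  v1 = b.(b.0 + a.0 + b.0) :: ··b··> v2
  v2 = b.0 + a.0 + b.0 :: ··a··> v3, ··b··> v3
  v3 = 0 :: ·
Partition-refinement fixed point:
  B0 = {u0, v0}
  B1 = {u1, v1}
  B2 = {u2, v2}
  B3 = {u3, v3}
u0 ∈ B0, v0 ∈ B0 → same block
Bisimilar ⇒ trace-equivalent.

trace-equivalent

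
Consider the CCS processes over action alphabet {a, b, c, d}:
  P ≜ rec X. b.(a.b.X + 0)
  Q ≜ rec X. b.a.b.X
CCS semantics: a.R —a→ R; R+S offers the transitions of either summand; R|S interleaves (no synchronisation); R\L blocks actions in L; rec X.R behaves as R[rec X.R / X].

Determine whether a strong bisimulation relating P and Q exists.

LTS(P): 3 reachable states
  u0 = rec X. b.(a.b.X + 0) → ··b··> u1
  u1 = a.b.(rec X. b.(a.b.X + 0)) + 0 → ··a··> u2
  u2 = b.(rec X. b.(a.b.X + 0)) → ··b··> u0
LTS(Q): 3 reachable states
  v0 = rec X. b.a.b.X → ··b··> v1
  v1 = a.b.(rec X. b.a.b.X) → ··a··> v2
  v2 = b.(rec X. b.a.b.X) → ··b··> v0
Coarsest stable partition (strong bisimilarity classes):
  B0 = {u0, v0}
  B1 = {u1, v1}
  B2 = {u2, v2}
u0 ∈ B0, v0 ∈ B0 → same block

P ~ Q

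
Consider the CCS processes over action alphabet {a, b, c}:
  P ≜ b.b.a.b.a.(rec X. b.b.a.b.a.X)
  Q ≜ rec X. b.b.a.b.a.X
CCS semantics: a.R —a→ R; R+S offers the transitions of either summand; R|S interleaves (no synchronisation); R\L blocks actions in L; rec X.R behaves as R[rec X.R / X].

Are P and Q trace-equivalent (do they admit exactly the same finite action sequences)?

YES

LTS(P): 6 reachable states
  m0 = b.b.a.b.a.(rec X. b.b.a.b.a.X) has moves -b-> m1
  m1 = b.a.b.a.(rec X. b.b.a.b.a.X) has moves -b-> m2
  m2 = a.b.a.(rec X. b.b.a.b.a.X) has moves -a-> m3
  m3 = b.a.(rec X. b.b.a.b.a.X) has moves -b-> m4
  m4 = a.(rec X. b.b.a.b.a.X) has moves -a-> m5
  m5 = rec X. b.b.a.b.a.X has moves -b-> m1
LTS(Q): 5 reachable states
  n0 = rec X. b.b.a.b.a.X has moves -b-> n1
  n1 = b.a.b.a.(rec X. b.b.a.b.a.X) has moves -b-> n2
  n2 = a.b.a.(rec X. b.b.a.b.a.X) has moves -a-> n3
  n3 = b.a.(rec X. b.b.a.b.a.X) has moves -b-> n4
  n4 = a.(rec X. b.b.a.b.a.X) has moves -a-> n0
Coarsest stable partition (strong bisimilarity classes):
  B0 = {m0, m5, n0}
  B1 = {m1, n1}
  B2 = {m2, n2}
  B3 = {m3, n3}
  B4 = {m4, n4}
m0 ∈ B0, n0 ∈ B0 → same block
Bisimilar ⇒ trace-equivalent.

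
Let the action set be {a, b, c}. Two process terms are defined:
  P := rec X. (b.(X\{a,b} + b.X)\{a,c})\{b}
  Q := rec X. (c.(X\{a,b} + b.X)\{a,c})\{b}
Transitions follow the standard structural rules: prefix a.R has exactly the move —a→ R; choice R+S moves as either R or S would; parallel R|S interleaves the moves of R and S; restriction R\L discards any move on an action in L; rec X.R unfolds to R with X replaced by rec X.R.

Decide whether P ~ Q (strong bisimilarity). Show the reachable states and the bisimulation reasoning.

NO

Reachable graph of P (1 states):
  u0 = rec X. (b.(X\{a,b} + b.X)\{a,c})\{b} | ·
Reachable graph of Q (2 states):
  v0 = rec X. (c.(X\{a,b} + b.X)\{a,c})\{b} | =c=> v1
  v1 = ((rec X. (c.(X\{a,b} + b.X)\{a,c})\{b})\{a,b} + b.(rec X. (c.(X\{a,b} + b.X)\{a,c})\{b}))\{a,c}\{b} | ·
Partition-refinement fixed point:
  B0 = {u0, v1}
  B1 = {v0}
u0 ∈ B0, v0 ∈ B1 → different blocks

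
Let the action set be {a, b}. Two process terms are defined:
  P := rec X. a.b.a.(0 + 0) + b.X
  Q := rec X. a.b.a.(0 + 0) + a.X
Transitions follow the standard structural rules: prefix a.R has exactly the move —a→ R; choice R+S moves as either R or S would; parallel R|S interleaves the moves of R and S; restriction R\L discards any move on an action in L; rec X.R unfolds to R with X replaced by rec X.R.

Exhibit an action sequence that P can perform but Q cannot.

Reachable graph of P (4 states):
  s0 = rec X. a.b.a.(0 + 0) + b.X ⊢ ··a··> s1, ··b··> s0
  s1 = b.a.(0 + 0) ⊢ ··b··> s2
  s2 = a.(0 + 0) ⊢ ··a··> s3
  s3 = 0 + 0 ⊢ ∅
Reachable graph of Q (4 states):
  t0 = rec X. a.b.a.(0 + 0) + a.X ⊢ ··a··> t0, ··a··> t1
  t1 = b.a.(0 + 0) ⊢ ··b··> t2
  t2 = a.(0 + 0) ⊢ ··a··> t3
  t3 = 0 + 0 ⊢ ∅
Trace ⟨b⟩ through P, begin at {s0}:
  after b @ step 1: {s0}
  P completes σ.
Trace ⟨b⟩ through Q, begin at {t0}:
  after b @ step 1: ∅ (Q stuck)

b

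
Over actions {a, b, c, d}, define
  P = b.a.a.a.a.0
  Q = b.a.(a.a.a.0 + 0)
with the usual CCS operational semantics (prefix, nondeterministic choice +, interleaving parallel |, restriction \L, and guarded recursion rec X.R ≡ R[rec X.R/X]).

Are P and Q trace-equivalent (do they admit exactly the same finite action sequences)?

trace-equivalent

Reachable graph of P (6 states):
  u0 = b.a.a.a.a.0 → ··b··> u1
  u1 = a.a.a.a.0 → ··a··> u2
  u2 = a.a.a.0 → ··a··> u3
  u3 = a.a.0 → ··a··> u4
  u4 = a.0 → ··a··> u5
  u5 = 0 → deadlocked
Reachable graph of Q (6 states):
  v0 = b.a.(a.a.a.0 + 0) → ··b··> v1
  v1 = a.(a.a.a.0 + 0) → ··a··> v2
  v2 = a.a.a.0 + 0 → ··a··> v3
  v3 = a.a.0 → ··a··> v4
  v4 = a.0 → ··a··> v5
  v5 = 0 → deadlocked
Coarsest stable partition (strong bisimilarity classes):
  B0 = {u0, v0}
  B1 = {u1, v1}
  B2 = {u2, v2}
  B3 = {u3, v3}
  B4 = {u4, v4}
  B5 = {u5, v5}
u0 ∈ B0, v0 ∈ B0 → same block
Bisimilar ⇒ trace-equivalent.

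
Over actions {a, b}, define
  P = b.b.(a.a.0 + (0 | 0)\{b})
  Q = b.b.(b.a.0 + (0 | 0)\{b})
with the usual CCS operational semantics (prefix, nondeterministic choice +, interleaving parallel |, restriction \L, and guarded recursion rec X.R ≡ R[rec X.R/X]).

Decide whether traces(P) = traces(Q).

LTS(P): 5 reachable states
  m0 = b.b.(a.a.0 + (0 | 0)\{b}) | --b--▸ m1
  m1 = b.(a.a.0 + (0 | 0)\{b}) | --b--▸ m2
  m2 = a.a.0 + (0 | 0)\{b} | --a--▸ m3
  m3 = a.0 | --a--▸ m4
  m4 = 0 | ·
LTS(Q): 5 reachable states
  n0 = b.b.(b.a.0 + (0 | 0)\{b}) | --b--▸ n1
  n1 = b.(b.a.0 + (0 | 0)\{b}) | --b--▸ n2
  n2 = b.a.0 + (0 | 0)\{b} | --b--▸ n3
  n3 = a.0 | --a--▸ n4
  n4 = 0 | ·
Executing bba from P (initial set {m0}):
  [1] b ⇒ {m1}
  [2] b ⇒ {m2}
  [3] a ⇒ {m3}
  — P admits the full trace.
Executing bba from Q (initial set {n0}):
  [1] b ⇒ {n1}
  [2] b ⇒ {n2}
  [3] a ⇒ ∅ (Q stuck)

traces(P) ≠ traces(Q) — witness ⟨bba⟩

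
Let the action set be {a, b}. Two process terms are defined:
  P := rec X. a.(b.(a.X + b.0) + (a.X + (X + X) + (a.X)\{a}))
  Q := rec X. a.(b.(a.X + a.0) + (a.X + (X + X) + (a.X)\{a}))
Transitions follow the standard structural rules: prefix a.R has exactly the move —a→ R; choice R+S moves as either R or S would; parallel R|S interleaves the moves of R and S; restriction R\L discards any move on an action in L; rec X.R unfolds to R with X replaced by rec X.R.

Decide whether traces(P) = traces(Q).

P's transition system — 4 states:
  p0 = rec X. a.(b.(a.X + b.0) + (a.X + (X + X) + (a.X)\{a})) :: ··a··> p1
  p1 = b.(a.(rec X. a.(b.(a.X + b.0) + (a.X + (X + X) + (a.X)\{a}))) + b.0) + (a.(rec X. a.(b.(a.X + b.0) + (a.X + (X + X) + (a.X)\{a}))) + ((rec X. a.(b.(a.X + b.0) + (a.X + (X + X) + (a.X)\{a}))) + (rec X. a.(b.(a.X + b.0) + (a.X + (X + X) + (a.X)\{a})))) + (a.(rec X. a.(b.(a.X + b.0) + (a.X + (X + X) + (a.X)\{a}))))\{a}) :: ··a··> p0, ··a··> p1, ··b··> p2
  p2 = a.(rec X. a.(b.(a.X + b.0) + (a.X + (X + X) + (a.X)\{a}))) + b.0 :: ··a··> p0, ··b··> p3
  p3 = 0 :: (no moves)
Q's transition system — 4 states:
  q0 = rec X. a.(b.(a.X + a.0) + (a.X + (X + X) + (a.X)\{a})) :: ··a··> q1
  q1 = b.(a.(rec X. a.(b.(a.X + a.0) + (a.X + (X + X) + (a.X)\{a}))) + a.0) + (a.(rec X. a.(b.(a.X + a.0) + (a.X + (X + X) + (a.X)\{a}))) + ((rec X. a.(b.(a.X + a.0) + (a.X + (X + X) + (a.X)\{a}))) + (rec X. a.(b.(a.X + a.0) + (a.X + (X + X) + (a.X)\{a})))) + (a.(rec X. a.(b.(a.X + a.0) + (a.X + (X + X) + (a.X)\{a}))))\{a}) :: ··a··> q0, ··a··> q1, ··b··> q2
  q2 = a.(rec X. a.(b.(a.X + a.0) + (a.X + (X + X) + (a.X)\{a}))) + a.0 :: ··a··> q0, ··a··> q3
  q3 = 0 :: (no moves)
Trace ⟨abb⟩ through P, begin at {p0}:
  [1] a ⇒ {p1}
  [2] b ⇒ {p2}
  [3] b ⇒ {p3}
  — P admits the full trace.
Trace ⟨abb⟩ through Q, begin at {q0}:
  [1] a ⇒ {q1}
  [2] b ⇒ {q2}
  [3] b ⇒ ∅ (Q stuck)

trace-distinct — witness ⟨abb⟩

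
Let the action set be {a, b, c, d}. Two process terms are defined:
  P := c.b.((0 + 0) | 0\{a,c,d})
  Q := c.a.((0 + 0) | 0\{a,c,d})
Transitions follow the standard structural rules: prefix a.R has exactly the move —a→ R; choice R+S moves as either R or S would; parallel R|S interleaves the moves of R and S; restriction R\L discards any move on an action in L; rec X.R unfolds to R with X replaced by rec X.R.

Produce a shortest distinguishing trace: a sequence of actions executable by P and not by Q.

Reachable graph of P (3 states):
  u0 = c.b.((0 + 0) | 0\{a,c,d}) has moves —c→ u1
  u1 = b.((0 + 0) | 0\{a,c,d}) has moves —b→ u2
  u2 = (0 + 0) | 0\{a,c,d} has moves (no moves)
Reachable graph of Q (3 states):
  v0 = c.a.((0 + 0) | 0\{a,c,d}) has moves —c→ v1
  v1 = a.((0 + 0) | 0\{a,c,d}) has moves —a→ v2
  v2 = (0 + 0) | 0\{a,c,d} has moves (no moves)
Executing cb from P (initial set {u0}):
  after c @ step 1: {u1}
  after b @ step 2: {u2}
  ✓ P
Executing cb from Q (initial set {v0}):
  after c @ step 1: {v1}
  after b @ step 2: ∅  — Q cannot continue

cb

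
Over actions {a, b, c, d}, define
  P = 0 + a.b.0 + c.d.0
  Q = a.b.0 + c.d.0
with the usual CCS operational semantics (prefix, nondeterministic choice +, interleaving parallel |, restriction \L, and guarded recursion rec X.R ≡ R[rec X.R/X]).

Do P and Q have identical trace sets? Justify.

traces(P) = traces(Q)

P's transition system — 4 states:
  s0 = 0 + a.b.0 + c.d.0 → =a=> s1, =c=> s2
  s1 = b.0 → =b=> s3
  s2 = d.0 → =d=> s3
  s3 = 0 → (no moves)
Q's transition system — 4 states:
  t0 = a.b.0 + c.d.0 → =a=> t1, =c=> t2
  t1 = b.0 → =b=> t3
  t2 = d.0 → =d=> t3
  t3 = 0 → (no moves)
Bisimilarity quotient blocks:
  B0 = {s0, t0}
  B1 = {s1, t1}
  B2 = {s3, t3}
  B3 = {s2, t2}
s0 ∈ B0, t0 ∈ B0 → same block
Bisimilar ⇒ trace-equivalent.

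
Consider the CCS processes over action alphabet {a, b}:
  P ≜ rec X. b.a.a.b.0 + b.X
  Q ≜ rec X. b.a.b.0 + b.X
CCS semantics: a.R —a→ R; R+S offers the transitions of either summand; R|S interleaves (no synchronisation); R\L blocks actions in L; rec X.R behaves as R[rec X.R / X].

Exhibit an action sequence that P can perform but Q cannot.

LTS(P): 5 reachable states
  p0 = rec X. b.a.a.b.0 + b.X :: ··b··> p0, ··b··> p1
  p1 = a.a.b.0 :: ··a··> p2
  p2 = a.b.0 :: ··a··> p3
  p3 = b.0 :: ··b··> p4
  p4 = 0 :: (no moves)
LTS(Q): 4 reachable states
  q0 = rec X. b.a.b.0 + b.X :: ··b··> q0, ··b··> q1
  q1 = a.b.0 :: ··a··> q2
  q2 = b.0 :: ··b··> q3
  q3 = 0 :: (no moves)
Executing baa from P (initial set {p0}):
  step 1 (b): {p0, p1}
  step 2 (a): {p2}
  step 3 (a): {p3}
  P completes σ.
Executing baa from Q (initial set {q0}):
  step 1 (b): {q0, q1}
  step 2 (a): {q2}
  step 3 (a): no successor for Q

baa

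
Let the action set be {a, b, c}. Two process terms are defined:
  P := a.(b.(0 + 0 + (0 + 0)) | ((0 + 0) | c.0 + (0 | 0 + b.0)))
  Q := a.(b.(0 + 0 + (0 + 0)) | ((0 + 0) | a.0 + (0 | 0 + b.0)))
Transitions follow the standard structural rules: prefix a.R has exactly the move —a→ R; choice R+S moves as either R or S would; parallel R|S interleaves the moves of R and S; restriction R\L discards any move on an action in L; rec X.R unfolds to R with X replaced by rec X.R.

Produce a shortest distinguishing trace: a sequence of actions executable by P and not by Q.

P's transition system — 7 states:
  s0 = a.(b.(0 + 0 + (0 + 0)) | ((0 + 0) | c.0 + (0 | 0 + b.0))) | ··a··> s1
  s1 = b.(0 + 0 + (0 + 0)) | ((0 + 0) | c.0 + (0 | 0 + b.0)) | ··b··> s2, ··b··> s3, ··c··> s4
  s2 = (0 + 0 + (0 + 0)) | ((0 + 0) | c.0 + (0 | 0 + b.0)) | ··b··> s5, ··c··> s6
  s3 = b.(0 + 0 + (0 + 0)) | 0 | ··b··> s5
  s4 = b.(0 + 0 + (0 + 0)) | ((0 + 0) | 0) | ··b··> s6
  s5 = (0 + 0 + (0 + 0)) | 0 | stopped
  s6 = (0 + 0 + (0 + 0)) | ((0 + 0) | 0) | stopped
Q's transition system — 7 states:
  t0 = a.(b.(0 + 0 + (0 + 0)) | ((0 + 0) | a.0 + (0 | 0 + b.0))) | ··a··> t1
  t1 = b.(0 + 0 + (0 + 0)) | ((0 + 0) | a.0 + (0 | 0 + b.0)) | ··a··> t2, ··b··> t3, ··b··> t4
  t2 = b.(0 + 0 + (0 + 0)) | ((0 + 0) | 0) | ··b··> t5
  t3 = (0 + 0 + (0 + 0)) | ((0 + 0) | a.0 + (0 | 0 + b.0)) | ··a··> t5, ··b··> t6
  t4 = b.(0 + 0 + (0 + 0)) | 0 | ··b··> t6
  t5 = (0 + 0 + (0 + 0)) | ((0 + 0) | 0) | stopped
  t6 = (0 + 0 + (0 + 0)) | 0 | stopped
Run σ = ⟨ac⟩ on P: start {s0}
  [1] a ⇒ {s1}
  [2] c ⇒ {s4}
  ✓ P
Run σ = ⟨ac⟩ on Q: start {t0}
  [1] a ⇒ {t1}
  [2] c ⇒ ∅  — Q cannot continue

ac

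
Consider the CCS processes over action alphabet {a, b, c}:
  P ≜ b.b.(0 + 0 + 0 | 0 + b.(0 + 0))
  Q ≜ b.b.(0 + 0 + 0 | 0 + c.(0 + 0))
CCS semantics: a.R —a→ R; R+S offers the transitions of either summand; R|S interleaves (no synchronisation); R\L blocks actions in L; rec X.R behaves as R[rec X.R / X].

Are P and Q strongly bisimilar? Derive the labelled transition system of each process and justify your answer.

not bisimilar

P's transition system — 4 states:
  s0 = b.b.(0 + 0 + 0 | 0 + b.(0 + 0)) → —b→ s1
  s1 = b.(0 + 0 + 0 | 0 + b.(0 + 0)) → —b→ s2
  s2 = 0 + 0 + 0 | 0 + b.(0 + 0) → —b→ s3
  s3 = 0 + 0 → ∅
Q's transition system — 4 states:
  t0 = b.b.(0 + 0 + 0 | 0 + c.(0 + 0)) → —b→ t1
  t1 = b.(0 + 0 + 0 | 0 + c.(0 + 0)) → —b→ t2
  t2 = 0 + 0 + 0 | 0 + c.(0 + 0) → —c→ t3
  t3 = 0 + 0 → ∅
Coarsest stable partition (strong bisimilarity classes):
  B0 = {s0}
  B1 = {s1}
  B2 = {s2}
  B3 = {s3, t3}
  B4 = {t0}
  B5 = {t1}
  B6 = {t2}
s0 ∈ B0, t0 ∈ B4 → different blocks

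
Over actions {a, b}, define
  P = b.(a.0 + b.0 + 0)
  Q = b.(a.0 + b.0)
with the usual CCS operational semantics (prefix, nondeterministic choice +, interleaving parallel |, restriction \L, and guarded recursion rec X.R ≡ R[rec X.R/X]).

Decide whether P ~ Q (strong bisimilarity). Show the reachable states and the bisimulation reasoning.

Reachable graph of P (3 states):
  u0 = b.(a.0 + b.0 + 0) :: =b=> u1
  u1 = a.0 + b.0 + 0 :: =a=> u2, =b=> u2
  u2 = 0 :: (no moves)
Reachable graph of Q (3 states):
  v0 = b.(a.0 + b.0) :: =b=> v1
  v1 = a.0 + b.0 :: =a=> v2, =b=> v2
  v2 = 0 :: (no moves)
Partition-refinement fixed point:
  B0 = {u0, v0}
  B1 = {u1, v1}
  B2 = {u2, v2}
u0 ∈ B0, v0 ∈ B0 → same block

P ~ Q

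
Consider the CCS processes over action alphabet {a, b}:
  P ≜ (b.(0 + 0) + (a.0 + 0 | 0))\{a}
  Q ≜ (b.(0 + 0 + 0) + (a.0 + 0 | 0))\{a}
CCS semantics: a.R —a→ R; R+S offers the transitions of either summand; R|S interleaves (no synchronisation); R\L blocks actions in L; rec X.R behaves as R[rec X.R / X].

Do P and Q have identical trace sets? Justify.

LTS(P): 2 reachable states
  m0 = (b.(0 + 0) + (a.0 + 0 | 0))\{a} :: =b=> m1
  m1 = (0 + 0)\{a} :: ·
LTS(Q): 2 reachable states
  n0 = (b.(0 + 0 + 0) + (a.0 + 0 | 0))\{a} :: =b=> n1
  n1 = (0 + 0 + 0)\{a} :: ·
Bisimilarity quotient blocks:
  B0 = {m0, n0}
  B1 = {m1, n1}
m0 ∈ B0, n0 ∈ B0 → same block
Bisimilar ⇒ trace-equivalent.

traces(P) = traces(Q)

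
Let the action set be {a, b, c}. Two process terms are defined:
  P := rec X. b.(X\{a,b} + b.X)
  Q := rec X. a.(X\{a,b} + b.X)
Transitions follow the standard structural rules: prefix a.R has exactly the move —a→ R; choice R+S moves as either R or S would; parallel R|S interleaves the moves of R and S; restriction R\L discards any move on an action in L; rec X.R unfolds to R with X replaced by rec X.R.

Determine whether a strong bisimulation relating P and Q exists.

P's transition system — 2 states:
  p0 = rec X. b.(X\{a,b} + b.X) ⊢ =b=> p1
  p1 = (rec X. b.(X\{a,b} + b.X))\{a,b} + b.(rec X. b.(X\{a,b} + b.X)) ⊢ =b=> p0
Q's transition system — 2 states:
  q0 = rec X. a.(X\{a,b} + b.X) ⊢ =a=> q1
  q1 = (rec X. a.(X\{a,b} + b.X))\{a,b} + b.(rec X. a.(X\{a,b} + b.X)) ⊢ =b=> q0
Bisimilarity quotient blocks:
  B0 = {p0, p1}
  B1 = {q0}
  B2 = {q1}
p0 ∈ B0, q0 ∈ B1 → different blocks

P ≁ Q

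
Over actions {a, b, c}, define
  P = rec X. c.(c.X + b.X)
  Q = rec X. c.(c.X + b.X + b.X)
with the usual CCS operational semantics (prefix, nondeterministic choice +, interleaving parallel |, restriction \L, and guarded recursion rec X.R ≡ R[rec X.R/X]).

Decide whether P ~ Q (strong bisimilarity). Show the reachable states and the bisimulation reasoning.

P's transition system — 2 states:
  m0 = rec X. c.(c.X + b.X) ⊢ =c=> m1
  m1 = c.(rec X. c.(c.X + b.X)) + b.(rec X. c.(c.X + b.X)) ⊢ =b=> m0, =c=> m0
Q's transition system — 2 states:
  n0 = rec X. c.(c.X + b.X + b.X) ⊢ =c=> n1
  n1 = c.(rec X. c.(c.X + b.X + b.X)) + b.(rec X. c.(c.X + b.X + b.X)) + b.(rec X. c.(c.X + b.X + b.X)) ⊢ =b=> n0, =c=> n0
Coarsest stable partition (strong bisimilarity classes):
  B0 = {m0, n0}
  B1 = {m1, n1}
m0 ∈ B0, n0 ∈ B0 → same block

bisimilar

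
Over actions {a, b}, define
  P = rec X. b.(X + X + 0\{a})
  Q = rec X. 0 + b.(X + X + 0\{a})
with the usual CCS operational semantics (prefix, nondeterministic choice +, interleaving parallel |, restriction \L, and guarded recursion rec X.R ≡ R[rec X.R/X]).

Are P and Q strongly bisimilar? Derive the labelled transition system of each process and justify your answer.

YES

Reachable graph of P (2 states):
  p0 = rec X. b.(X + X + 0\{a}) has moves --b--▸ p1
  p1 = (rec X. b.(X + X + 0\{a})) + (rec X. b.(X + X + 0\{a})) + 0\{a} has moves --b--▸ p1
Reachable graph of Q (2 states):
  q0 = rec X. 0 + b.(X + X + 0\{a}) has moves --b--▸ q1
  q1 = (rec X. 0 + b.(X + X + 0\{a})) + (rec X. 0 + b.(X + X + 0\{a})) + 0\{a} has moves --b--▸ q1
Coarsest stable partition (strong bisimilarity classes):
  B0 = {p0, p1, q0, q1}
p0 ∈ B0, q0 ∈ B0 → same block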